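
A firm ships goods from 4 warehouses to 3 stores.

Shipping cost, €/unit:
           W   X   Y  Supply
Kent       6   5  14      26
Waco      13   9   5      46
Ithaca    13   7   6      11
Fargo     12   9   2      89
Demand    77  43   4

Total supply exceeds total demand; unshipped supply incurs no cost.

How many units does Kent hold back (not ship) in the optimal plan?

An optimal plan:
  Kent–W: 26 units
  Ithaca–X: 11 units
  Fargo–W: 51 units
  Fargo–X: 32 units
  Fargo–Y: 4 units
Total cost = €1141.
Kent ships 26 of its 26, leaving 0.

0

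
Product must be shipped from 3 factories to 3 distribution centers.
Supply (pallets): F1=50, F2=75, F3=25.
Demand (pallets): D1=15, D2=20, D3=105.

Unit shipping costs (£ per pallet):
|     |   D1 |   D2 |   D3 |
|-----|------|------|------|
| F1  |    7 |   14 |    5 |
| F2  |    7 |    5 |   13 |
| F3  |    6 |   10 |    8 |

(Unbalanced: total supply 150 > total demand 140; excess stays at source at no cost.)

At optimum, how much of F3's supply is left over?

0

An optimal plan:
  F1→D3: 50 × £5 = £250
  F2→D1: 15 × £7 = £105
  F2→D2: 20 × £5 = £100
  F2→D3: 30 × £13 = £390
  F3→D3: 25 × £8 = £200
Total cost = £1045.
F3 ships 25 of its 25, leaving 0.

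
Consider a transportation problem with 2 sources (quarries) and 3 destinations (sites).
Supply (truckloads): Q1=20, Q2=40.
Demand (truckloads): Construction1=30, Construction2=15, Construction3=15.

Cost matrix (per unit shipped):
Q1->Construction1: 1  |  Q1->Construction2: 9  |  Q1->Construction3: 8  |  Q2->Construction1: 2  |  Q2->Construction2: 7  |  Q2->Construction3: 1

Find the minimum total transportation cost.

160

One minimum-cost allocation:
  Q1 to Construction1: 20 truckloads
  Q2 to Construction1: 10 truckloads
  Q2 to Construction2: 15 truckloads
  Q2 to Construction3: 15 truckloads
Total cost = 160.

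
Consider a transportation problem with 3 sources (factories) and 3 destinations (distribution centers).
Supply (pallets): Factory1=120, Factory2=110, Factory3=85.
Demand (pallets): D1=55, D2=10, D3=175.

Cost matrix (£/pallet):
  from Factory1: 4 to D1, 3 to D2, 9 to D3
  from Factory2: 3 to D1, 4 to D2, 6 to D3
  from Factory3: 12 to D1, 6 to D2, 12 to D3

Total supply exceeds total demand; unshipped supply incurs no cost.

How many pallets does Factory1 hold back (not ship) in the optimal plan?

An optimal plan:
  Factory1→D1: 55 × £4 = £220
  Factory1→D2: 10 × £3 = £30
  Factory1→D3: 55 × £9 = £495
  Factory2→D3: 110 × £6 = £660
  Factory3→D3: 10 × £12 = £120
Total cost = £1525.
Factory1 ships 120 of its 120, leaving 0.

0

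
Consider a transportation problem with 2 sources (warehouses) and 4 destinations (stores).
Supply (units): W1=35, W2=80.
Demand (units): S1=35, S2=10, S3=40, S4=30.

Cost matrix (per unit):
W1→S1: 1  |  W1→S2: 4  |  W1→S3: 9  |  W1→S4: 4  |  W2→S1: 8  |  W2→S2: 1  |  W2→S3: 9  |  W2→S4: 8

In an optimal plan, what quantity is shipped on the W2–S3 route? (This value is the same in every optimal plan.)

40

Solving gives:
  W1–S1: 35 × 1 = 35
  W2–S2: 10 × 1 = 10
  W2–S3: 40 × 9 = 360
  W2–S4: 30 × 8 = 240
Total cost = 645.
So W2→S3 carries 40 units.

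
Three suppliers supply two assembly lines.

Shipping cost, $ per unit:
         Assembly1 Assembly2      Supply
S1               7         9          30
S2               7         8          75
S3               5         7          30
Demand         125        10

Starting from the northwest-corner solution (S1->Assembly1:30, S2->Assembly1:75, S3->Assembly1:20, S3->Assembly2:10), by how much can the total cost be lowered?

10

Current plan cost = 30·7 + 75·7 + 20·5 + 10·7 = $905.
Optimal plan:
  S1→Assembly1: 30 batches
  S2→Assembly1: 65 batches
  S2→Assembly2: 10 batches
  S3→Assembly1: 30 batches
Optimal cost = $895.
Saving = 905 − 895 = $10.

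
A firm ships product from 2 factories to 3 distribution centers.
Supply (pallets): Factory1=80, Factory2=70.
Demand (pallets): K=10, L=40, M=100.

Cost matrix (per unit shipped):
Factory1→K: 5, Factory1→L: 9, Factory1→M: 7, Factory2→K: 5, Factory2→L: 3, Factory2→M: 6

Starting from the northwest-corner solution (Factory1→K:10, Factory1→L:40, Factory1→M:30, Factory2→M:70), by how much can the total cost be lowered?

Current plan cost = 10·5 + 40·9 + 30·7 + 70·6 = 1040.
Optimal plan:
  Factory1–K: 10 × 5 = 50
  Factory1–M: 70 × 7 = 490
  Factory2–L: 40 × 3 = 120
  Factory2–M: 30 × 6 = 180
Optimal cost = 840.
Saving = 1040 − 840 = 200.

200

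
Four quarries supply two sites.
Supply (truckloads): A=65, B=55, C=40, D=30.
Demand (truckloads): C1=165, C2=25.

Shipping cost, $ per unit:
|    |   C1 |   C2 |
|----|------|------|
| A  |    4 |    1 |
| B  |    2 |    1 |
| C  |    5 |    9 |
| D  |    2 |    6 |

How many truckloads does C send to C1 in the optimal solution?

Solving gives:
  A→C1: 40 × $4 = $160
  A→C2: 25 × $1 = $25
  B→C1: 55 × $2 = $110
  C→C1: 40 × $5 = $200
  D→C1: 30 × $2 = $60
Total cost = $555.
So C→C1 carries 40 truckloads.

40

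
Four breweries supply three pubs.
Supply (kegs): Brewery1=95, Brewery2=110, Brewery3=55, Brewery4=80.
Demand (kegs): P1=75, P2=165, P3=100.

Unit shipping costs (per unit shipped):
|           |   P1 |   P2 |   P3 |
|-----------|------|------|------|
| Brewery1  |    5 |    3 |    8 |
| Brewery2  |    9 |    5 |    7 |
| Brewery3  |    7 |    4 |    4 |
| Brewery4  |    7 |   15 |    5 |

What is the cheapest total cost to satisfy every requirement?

An optimal shipping plan:
  Brewery1→P1: 40 × 5 = 200
  Brewery1→P2: 55 × 3 = 165
  Brewery2→P2: 110 × 5 = 550
  Brewery3→P3: 55 × 4 = 220
  Brewery4→P1: 35 × 7 = 245
  Brewery4→P3: 45 × 5 = 225
Total = 200 + 165 + 550 + 220 + 245 + 225 = 1605.

1605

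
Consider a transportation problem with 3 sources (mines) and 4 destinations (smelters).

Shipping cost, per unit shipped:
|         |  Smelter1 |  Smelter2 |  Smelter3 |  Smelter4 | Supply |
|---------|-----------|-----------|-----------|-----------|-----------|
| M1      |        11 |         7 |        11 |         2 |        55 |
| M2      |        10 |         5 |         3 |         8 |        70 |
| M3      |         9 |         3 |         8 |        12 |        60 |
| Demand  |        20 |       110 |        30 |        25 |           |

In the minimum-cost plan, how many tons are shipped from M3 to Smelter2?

Solving gives:
  M1→Smelter1: 20 tons
  M1→Smelter2: 10 tons
  M1→Smelter4: 25 tons
  M2→Smelter2: 40 tons
  M2→Smelter3: 30 tons
  M3→Smelter2: 60 tons
Total cost = 810.
So M3→Smelter2 carries 60 tons.

60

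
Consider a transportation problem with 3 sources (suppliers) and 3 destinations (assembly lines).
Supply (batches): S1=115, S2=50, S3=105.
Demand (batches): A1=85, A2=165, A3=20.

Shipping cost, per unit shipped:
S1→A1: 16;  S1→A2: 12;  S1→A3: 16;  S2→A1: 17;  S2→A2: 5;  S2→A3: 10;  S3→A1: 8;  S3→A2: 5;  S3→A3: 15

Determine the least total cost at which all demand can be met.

Optimal allocation:
  S1–A2: 95 batches
  S1–A3: 20 batches
  S2–A2: 50 batches
  S3–A1: 85 batches
  S3–A2: 20 batches
Total cost = 2490.
(Supply check: S1 ships 115; S2 ships 50; S3 ships 105.)

2490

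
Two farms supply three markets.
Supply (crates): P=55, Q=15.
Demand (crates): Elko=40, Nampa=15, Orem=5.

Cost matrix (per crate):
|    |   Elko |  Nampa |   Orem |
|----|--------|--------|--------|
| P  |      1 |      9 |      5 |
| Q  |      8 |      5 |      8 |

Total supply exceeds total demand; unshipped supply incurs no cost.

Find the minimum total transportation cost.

140

One minimum-cost allocation:
  P to Elko: 40 × 1 = 40
  P to Orem: 5 × 5 = 25
  Q to Nampa: 15 × 5 = 75
Total = 40 + 25 + 75 = 140.
(Supply check: P ships 45; Q ships 15.)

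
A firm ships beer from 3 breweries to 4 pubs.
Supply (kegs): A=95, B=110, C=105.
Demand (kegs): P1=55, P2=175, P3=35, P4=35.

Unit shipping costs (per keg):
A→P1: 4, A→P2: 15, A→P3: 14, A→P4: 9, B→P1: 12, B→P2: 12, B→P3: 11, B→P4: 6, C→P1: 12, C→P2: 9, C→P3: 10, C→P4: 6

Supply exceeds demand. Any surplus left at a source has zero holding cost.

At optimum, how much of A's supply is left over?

Minimum-cost shipments:
  A->P1: 55 × 4 = 220
  A->P3: 30 × 14 = 420
  B->P2: 70 × 12 = 840
  B->P3: 5 × 11 = 55
  B->P4: 35 × 6 = 210
  C->P2: 105 × 9 = 945
Total cost = 2690.
A ships 85 of its 95, leaving 10.

10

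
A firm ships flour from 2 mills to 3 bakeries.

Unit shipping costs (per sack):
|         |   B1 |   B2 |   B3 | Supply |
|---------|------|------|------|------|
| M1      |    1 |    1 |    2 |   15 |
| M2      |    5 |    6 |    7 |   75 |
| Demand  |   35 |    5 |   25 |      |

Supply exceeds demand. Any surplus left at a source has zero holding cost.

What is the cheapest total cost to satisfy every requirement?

One minimum-cost allocation:
  M1→B2: 5 sacks
  M1→B3: 10 sacks
  M2→B1: 35 sacks
  M2→B3: 15 sacks
Total cost = 305.

305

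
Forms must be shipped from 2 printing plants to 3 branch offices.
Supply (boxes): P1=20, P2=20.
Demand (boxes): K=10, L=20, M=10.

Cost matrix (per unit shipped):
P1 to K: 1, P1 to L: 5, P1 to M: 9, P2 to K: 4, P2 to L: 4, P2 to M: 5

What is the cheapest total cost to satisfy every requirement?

150

A cheapest plan:
  P1->K: 10 × 1 = 10
  P1->L: 10 × 5 = 50
  P2->L: 10 × 4 = 40
  P2->M: 10 × 5 = 50
Total = 10 + 50 + 40 + 50 = 150.
(Supply check: P1 ships 20; P2 ships 20.)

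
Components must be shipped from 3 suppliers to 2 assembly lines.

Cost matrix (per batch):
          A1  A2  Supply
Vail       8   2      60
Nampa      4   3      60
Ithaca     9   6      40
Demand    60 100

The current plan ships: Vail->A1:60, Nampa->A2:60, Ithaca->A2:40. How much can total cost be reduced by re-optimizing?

Current plan cost = 60·8 + 60·3 + 40·6 = 900.
Optimal plan:
  Vail→A2: 60 batches
  Nampa→A1: 60 batches
  Ithaca→A2: 40 batches
Optimal cost = 600.
Saving = 900 − 600 = 300.

300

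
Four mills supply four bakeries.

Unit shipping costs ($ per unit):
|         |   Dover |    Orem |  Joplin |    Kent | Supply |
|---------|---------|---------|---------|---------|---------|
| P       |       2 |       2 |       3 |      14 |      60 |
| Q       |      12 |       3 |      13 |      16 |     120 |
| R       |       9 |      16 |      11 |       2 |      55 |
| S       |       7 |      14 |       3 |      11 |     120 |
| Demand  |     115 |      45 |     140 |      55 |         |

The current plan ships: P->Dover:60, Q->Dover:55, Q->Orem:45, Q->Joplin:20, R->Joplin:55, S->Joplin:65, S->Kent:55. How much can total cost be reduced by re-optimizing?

Current plan cost = 60·2 + 55·12 + 45·3 + 20·13 + 55·11 + 65·3 + 55·11 = $2580.
Optimal plan:
  P->Dover: 40 × $2 = $80
  P->Joplin: 20 × $3 = $60
  Q->Dover: 75 × $12 = $900
  Q->Orem: 45 × $3 = $135
  R->Kent: 55 × $2 = $110
  S->Joplin: 120 × $3 = $360
Optimal cost = $1645.
Saving = 2580 − 1645 = $935.

935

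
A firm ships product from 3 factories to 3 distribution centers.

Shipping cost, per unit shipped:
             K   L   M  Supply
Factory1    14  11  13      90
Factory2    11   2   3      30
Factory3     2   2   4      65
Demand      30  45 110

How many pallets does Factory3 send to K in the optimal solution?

Solving gives:
  Factory1 to L: 10 × 11 = 110
  Factory1 to M: 80 × 13 = 1040
  Factory2 to M: 30 × 3 = 90
  Factory3 to K: 30 × 2 = 60
  Factory3 to L: 35 × 2 = 70
Total cost = 1370.
So Factory3→K carries 30 pallets.

30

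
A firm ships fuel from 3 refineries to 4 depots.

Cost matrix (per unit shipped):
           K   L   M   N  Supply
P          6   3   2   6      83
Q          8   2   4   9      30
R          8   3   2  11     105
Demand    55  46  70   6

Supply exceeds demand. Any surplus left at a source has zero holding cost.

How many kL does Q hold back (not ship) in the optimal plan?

0

Minimum-cost shipments:
  P–K: 55 × 6 = 330
  P–M: 22 × 2 = 44
  P–N: 6 × 6 = 36
  Q–L: 30 × 2 = 60
  R–L: 16 × 3 = 48
  R–M: 48 × 2 = 96
Total cost = 614.
Q ships 30 of its 30, leaving 0.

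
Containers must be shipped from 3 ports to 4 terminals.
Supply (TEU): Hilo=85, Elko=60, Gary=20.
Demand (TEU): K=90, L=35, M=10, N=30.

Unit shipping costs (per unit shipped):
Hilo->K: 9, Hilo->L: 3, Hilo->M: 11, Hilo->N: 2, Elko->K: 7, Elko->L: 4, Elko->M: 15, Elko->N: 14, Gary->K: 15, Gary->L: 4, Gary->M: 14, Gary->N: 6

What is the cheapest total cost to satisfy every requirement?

One minimum-cost allocation:
  Hilo->K: 30 × 9 = 270
  Hilo->L: 15 × 3 = 45
  Hilo->M: 10 × 11 = 110
  Hilo->N: 30 × 2 = 60
  Elko->K: 60 × 7 = 420
  Gary->L: 20 × 4 = 80
Total = 270 + 45 + 110 + 60 + 420 + 80 = 985.

985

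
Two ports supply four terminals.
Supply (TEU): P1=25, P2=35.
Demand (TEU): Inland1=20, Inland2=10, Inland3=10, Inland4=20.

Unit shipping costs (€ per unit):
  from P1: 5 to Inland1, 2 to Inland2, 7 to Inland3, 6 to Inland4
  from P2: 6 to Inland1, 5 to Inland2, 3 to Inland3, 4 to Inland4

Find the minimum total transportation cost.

235

Optimal allocation:
  P1 to Inland1: 15 × €5 = €75
  P1 to Inland2: 10 × €2 = €20
  P2 to Inland1: 5 × €6 = €30
  P2 to Inland3: 10 × €3 = €30
  P2 to Inland4: 20 × €4 = €80
Total = 75 + 20 + 30 + 30 + 80 = €235.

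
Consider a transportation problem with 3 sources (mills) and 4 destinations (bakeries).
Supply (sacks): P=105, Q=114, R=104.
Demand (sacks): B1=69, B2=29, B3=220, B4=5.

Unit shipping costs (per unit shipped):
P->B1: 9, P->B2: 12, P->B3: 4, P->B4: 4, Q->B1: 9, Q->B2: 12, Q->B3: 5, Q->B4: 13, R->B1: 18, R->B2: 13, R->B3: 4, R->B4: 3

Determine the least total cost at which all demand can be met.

One minimum-cost allocation:
  P->B3: 105 × 4 = 420
  Q->B1: 69 × 9 = 621
  Q->B2: 29 × 12 = 348
  Q->B3: 16 × 5 = 80
  R->B3: 99 × 4 = 396
  R->B4: 5 × 3 = 15
Total = 420 + 621 + 348 + 80 + 396 + 15 = 1880.

1880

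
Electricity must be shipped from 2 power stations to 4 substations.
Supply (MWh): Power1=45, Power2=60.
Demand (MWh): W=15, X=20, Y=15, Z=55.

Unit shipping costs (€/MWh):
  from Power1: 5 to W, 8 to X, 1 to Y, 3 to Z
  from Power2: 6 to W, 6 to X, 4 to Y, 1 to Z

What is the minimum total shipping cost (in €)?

295

An optimal shipping plan:
  Power1→W: 15 × €5 = €75
  Power1→Y: 15 × €1 = €15
  Power1→Z: 15 × €3 = €45
  Power2→X: 20 × €6 = €120
  Power2→Z: 40 × €1 = €40
Total = 75 + 15 + 45 + 120 + 40 = €295.
(Supply check: Power1 ships 45; Power2 ships 60.)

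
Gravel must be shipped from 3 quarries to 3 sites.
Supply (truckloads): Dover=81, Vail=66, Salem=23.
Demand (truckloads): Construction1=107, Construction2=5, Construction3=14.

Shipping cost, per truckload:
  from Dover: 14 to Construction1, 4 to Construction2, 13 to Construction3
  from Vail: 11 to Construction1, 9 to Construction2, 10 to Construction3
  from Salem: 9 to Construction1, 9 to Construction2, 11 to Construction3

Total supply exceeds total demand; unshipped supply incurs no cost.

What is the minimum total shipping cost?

Optimal allocation:
  Dover to Construction1: 18 × 14 = 252
  Dover to Construction2: 5 × 4 = 20
  Dover to Construction3: 14 × 13 = 182
  Vail to Construction1: 66 × 11 = 726
  Salem to Construction1: 23 × 9 = 207
Total = 252 + 20 + 182 + 726 + 207 = 1387.

1387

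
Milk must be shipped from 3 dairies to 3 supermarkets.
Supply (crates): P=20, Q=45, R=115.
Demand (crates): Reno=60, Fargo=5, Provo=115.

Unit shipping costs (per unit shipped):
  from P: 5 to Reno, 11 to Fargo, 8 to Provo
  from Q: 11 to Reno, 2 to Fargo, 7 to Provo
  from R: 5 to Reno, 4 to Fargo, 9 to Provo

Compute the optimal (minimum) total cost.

Optimal allocation:
  P to Provo: 20 × 8 = 160
  Q to Provo: 45 × 7 = 315
  R to Reno: 60 × 5 = 300
  R to Fargo: 5 × 4 = 20
  R to Provo: 50 × 9 = 450
Total = 160 + 315 + 300 + 20 + 450 = 1245.

1245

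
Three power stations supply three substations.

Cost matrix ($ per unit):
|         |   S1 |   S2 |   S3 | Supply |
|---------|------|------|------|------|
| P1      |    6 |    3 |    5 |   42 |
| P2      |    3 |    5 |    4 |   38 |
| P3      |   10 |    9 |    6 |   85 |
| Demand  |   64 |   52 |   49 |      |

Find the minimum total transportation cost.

One minimum-cost allocation:
  P1 to S2: 42 MWh
  P2 to S1: 38 MWh
  P3 to S1: 26 MWh
  P3 to S2: 10 MWh
  P3 to S3: 49 MWh
Total cost = $884.

884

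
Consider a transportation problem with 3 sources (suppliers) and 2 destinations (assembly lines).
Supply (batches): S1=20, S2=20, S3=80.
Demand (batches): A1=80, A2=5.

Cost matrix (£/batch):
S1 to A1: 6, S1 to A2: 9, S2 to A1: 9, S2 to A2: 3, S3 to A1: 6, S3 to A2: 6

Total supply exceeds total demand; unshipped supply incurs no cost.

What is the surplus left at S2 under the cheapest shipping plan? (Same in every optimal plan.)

15

Minimum-cost shipments:
  S2→A2: 5 × £3 = £15
  S3→A1: 80 × £6 = £480
Total cost = £495.
S2 ships 5 of its 20, leaving 15.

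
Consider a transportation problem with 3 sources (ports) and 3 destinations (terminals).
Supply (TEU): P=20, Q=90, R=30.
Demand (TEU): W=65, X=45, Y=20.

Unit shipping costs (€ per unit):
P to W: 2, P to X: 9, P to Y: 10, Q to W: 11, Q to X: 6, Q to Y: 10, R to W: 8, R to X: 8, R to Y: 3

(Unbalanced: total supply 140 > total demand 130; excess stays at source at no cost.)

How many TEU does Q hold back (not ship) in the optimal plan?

10

Minimum-cost shipments:
  P to W: 20 × €2 = €40
  Q to W: 35 × €11 = €385
  Q to X: 45 × €6 = €270
  R to W: 10 × €8 = €80
  R to Y: 20 × €3 = €60
Total cost = €835.
Q ships 80 of its 90, leaving 10.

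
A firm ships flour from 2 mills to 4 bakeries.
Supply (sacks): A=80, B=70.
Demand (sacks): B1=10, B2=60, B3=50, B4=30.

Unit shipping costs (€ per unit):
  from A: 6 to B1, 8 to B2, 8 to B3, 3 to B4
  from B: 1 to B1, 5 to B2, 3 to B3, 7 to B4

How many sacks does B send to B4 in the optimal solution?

0

The minimum-cost plan:
  A→B2: 50 × €8 = €400
  A→B4: 30 × €3 = €90
  B→B1: 10 × €1 = €10
  B→B2: 10 × €5 = €50
  B→B3: 50 × €3 = €150
Total cost = €700.
The route B→B4 is not used.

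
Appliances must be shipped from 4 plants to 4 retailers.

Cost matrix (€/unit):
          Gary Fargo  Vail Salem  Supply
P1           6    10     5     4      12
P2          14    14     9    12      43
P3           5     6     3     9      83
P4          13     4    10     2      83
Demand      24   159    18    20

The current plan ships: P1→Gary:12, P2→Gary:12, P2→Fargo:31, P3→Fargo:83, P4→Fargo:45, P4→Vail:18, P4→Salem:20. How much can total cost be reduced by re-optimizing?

222

Current plan cost = 12·6 + 12·14 + 31·14 + 83·6 + 45·4 + 18·10 + 20·2 = €1572.
Optimal plan:
  P1->Salem: 12 × €4 = €48
  P2->Fargo: 17 × €14 = €238
  P2->Vail: 18 × €9 = €162
  P2->Salem: 8 × €12 = €96
  P3->Gary: 24 × €5 = €120
  P3->Fargo: 59 × €6 = €354
  P4->Fargo: 83 × €4 = €332
Optimal cost = €1350.
Saving = 1572 − 1350 = €222.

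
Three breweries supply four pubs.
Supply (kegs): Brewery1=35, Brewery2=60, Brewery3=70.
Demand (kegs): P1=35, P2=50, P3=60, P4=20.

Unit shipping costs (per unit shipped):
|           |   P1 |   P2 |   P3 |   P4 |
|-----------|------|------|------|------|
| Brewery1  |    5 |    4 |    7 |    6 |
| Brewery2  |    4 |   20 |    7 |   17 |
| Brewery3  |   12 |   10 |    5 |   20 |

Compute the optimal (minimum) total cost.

One minimum-cost allocation:
  Brewery1→P2: 15 kegs
  Brewery1→P4: 20 kegs
  Brewery2→P1: 35 kegs
  Brewery2→P3: 25 kegs
  Brewery3→P2: 35 kegs
  Brewery3→P3: 35 kegs
Total cost = 1020.
(Supply check: Brewery1 ships 35; Brewery2 ships 60; Brewery3 ships 70.)

1020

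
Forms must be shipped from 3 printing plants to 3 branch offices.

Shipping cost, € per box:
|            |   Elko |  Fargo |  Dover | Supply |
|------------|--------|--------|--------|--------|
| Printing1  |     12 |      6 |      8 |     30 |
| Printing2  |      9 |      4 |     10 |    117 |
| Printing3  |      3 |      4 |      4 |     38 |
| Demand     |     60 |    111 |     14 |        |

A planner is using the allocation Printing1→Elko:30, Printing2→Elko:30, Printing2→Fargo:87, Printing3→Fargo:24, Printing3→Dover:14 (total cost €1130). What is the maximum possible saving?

230

Current plan cost = 30·12 + 30·9 + 87·4 + 24·4 + 14·4 = €1130.
Optimal plan:
  Printing1->Fargo: 16 × €6 = €96
  Printing1->Dover: 14 × €8 = €112
  Printing2->Elko: 22 × €9 = €198
  Printing2->Fargo: 95 × €4 = €380
  Printing3->Elko: 38 × €3 = €114
Optimal cost = €900.
Saving = 1130 − 900 = €230.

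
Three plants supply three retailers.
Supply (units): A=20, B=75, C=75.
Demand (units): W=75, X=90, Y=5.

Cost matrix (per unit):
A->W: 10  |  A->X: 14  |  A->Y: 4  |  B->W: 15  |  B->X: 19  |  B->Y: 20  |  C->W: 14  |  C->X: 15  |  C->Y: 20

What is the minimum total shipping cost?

An optimal shipping plan:
  A→X: 15 units
  A→Y: 5 units
  B→W: 75 units
  C→X: 75 units
Total cost = 2480.
(Supply check: A ships 20; B ships 75; C ships 75.)

2480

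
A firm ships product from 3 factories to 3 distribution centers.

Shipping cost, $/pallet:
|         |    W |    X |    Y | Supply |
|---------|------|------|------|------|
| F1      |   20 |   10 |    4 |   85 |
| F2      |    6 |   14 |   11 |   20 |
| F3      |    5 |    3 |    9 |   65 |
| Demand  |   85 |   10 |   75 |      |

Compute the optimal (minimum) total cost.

One minimum-cost allocation:
  F1 to X: 10 × $10 = $100
  F1 to Y: 75 × $4 = $300
  F2 to W: 20 × $6 = $120
  F3 to W: 65 × $5 = $325
Total = 100 + 300 + 120 + 325 = $845.

845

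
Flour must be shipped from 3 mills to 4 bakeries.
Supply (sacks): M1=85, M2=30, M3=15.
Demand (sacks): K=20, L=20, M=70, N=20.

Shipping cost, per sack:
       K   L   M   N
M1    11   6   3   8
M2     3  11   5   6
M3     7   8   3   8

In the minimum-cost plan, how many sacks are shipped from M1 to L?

20

Optimal shipments:
  M1→L: 20 sacks
  M1→M: 55 sacks
  M1→N: 10 sacks
  M2→K: 20 sacks
  M2→N: 10 sacks
  M3→M: 15 sacks
Total cost = 530.
So M1→L carries 20 sacks.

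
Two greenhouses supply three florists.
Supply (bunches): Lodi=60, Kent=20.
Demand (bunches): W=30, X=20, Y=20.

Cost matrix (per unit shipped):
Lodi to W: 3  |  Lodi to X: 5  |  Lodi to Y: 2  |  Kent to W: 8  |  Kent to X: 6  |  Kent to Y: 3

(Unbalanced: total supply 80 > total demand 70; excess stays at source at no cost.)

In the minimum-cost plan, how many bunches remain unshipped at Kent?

10

An optimal plan:
  Lodi to W: 30 × 3 = 90
  Lodi to X: 20 × 5 = 100
  Lodi to Y: 10 × 2 = 20
  Kent to Y: 10 × 3 = 30
Total cost = 240.
Kent ships 10 of its 20, leaving 10.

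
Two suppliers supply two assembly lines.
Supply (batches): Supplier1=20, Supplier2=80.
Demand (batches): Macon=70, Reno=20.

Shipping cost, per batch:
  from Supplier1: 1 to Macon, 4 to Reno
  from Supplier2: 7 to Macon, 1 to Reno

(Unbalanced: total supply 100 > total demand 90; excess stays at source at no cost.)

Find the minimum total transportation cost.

One minimum-cost allocation:
  Supplier1->Macon: 20 batches
  Supplier2->Macon: 50 batches
  Supplier2->Reno: 20 batches
Total cost = 390.

390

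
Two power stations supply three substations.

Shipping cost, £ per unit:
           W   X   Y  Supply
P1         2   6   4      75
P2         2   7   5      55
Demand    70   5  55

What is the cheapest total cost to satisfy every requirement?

One minimum-cost allocation:
  P1 to W: 15 × £2 = £30
  P1 to X: 5 × £6 = £30
  P1 to Y: 55 × £4 = £220
  P2 to W: 55 × £2 = £110
Total = 30 + 30 + 220 + 110 = £390.
(Supply check: P1 ships 75; P2 ships 55.)

390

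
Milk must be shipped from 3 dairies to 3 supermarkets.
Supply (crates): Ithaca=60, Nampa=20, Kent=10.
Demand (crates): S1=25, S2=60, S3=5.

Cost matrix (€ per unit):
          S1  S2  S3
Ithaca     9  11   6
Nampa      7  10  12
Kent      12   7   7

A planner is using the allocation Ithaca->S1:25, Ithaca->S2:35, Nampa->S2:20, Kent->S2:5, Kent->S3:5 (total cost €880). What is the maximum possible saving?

45

Current plan cost = 25·9 + 35·11 + 20·10 + 5·7 + 5·7 = €880.
Optimal plan:
  Ithaca to S1: 5 × €9 = €45
  Ithaca to S2: 50 × €11 = €550
  Ithaca to S3: 5 × €6 = €30
  Nampa to S1: 20 × €7 = €140
  Kent to S2: 10 × €7 = €70
Optimal cost = €835.
Saving = 880 − 835 = €45.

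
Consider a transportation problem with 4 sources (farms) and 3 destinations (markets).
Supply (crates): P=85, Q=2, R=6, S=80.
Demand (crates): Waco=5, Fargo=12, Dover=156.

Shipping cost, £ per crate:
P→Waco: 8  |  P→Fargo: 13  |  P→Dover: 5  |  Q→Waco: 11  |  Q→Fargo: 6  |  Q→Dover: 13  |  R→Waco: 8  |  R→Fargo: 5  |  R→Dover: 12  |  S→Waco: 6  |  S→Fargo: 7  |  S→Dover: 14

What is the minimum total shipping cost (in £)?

An optimal shipping plan:
  P to Dover: 85 crates
  Q to Dover: 2 crates
  R to Dover: 6 crates
  S to Waco: 5 crates
  S to Fargo: 12 crates
  S to Dover: 63 crates
Total cost = £1519.
(Supply check: P ships 85; Q ships 2; R ships 6; S ships 80.)

1519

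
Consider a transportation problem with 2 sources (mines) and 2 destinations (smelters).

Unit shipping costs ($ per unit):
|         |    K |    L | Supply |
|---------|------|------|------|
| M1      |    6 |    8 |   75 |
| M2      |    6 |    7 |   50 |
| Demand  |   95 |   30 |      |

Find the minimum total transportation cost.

780

Optimal allocation:
  M1→K: 75 × $6 = $450
  M2→K: 20 × $6 = $120
  M2→L: 30 × $7 = $210
Total = 450 + 120 + 210 = $780.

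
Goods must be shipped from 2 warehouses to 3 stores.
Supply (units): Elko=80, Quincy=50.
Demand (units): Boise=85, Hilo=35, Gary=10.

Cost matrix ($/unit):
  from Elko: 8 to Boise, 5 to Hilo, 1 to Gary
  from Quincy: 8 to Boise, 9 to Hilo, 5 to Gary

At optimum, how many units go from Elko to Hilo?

35

Solving gives:
  Elko→Boise: 35 units
  Elko→Hilo: 35 units
  Elko→Gary: 10 units
  Quincy→Boise: 50 units
Total cost = $865.
So Elko→Hilo carries 35 units.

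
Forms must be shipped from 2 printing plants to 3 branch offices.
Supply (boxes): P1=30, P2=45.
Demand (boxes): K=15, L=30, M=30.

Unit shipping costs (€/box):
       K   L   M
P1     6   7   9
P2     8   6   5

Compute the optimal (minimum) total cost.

A cheapest plan:
  P1->K: 15 × €6 = €90
  P1->L: 15 × €7 = €105
  P2->L: 15 × €6 = €90
  P2->M: 30 × €5 = €150
Total = 90 + 105 + 90 + 150 = €435.
(Supply check: P1 ships 30; P2 ships 45.)

435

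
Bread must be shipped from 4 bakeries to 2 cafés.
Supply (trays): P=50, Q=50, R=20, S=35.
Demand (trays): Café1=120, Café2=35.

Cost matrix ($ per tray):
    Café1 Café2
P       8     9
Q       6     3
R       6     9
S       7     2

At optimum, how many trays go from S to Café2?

35

Solving gives:
  P to Café1: 50 × $8 = $400
  Q to Café1: 50 × $6 = $300
  R to Café1: 20 × $6 = $120
  S to Café2: 35 × $2 = $70
Total cost = $890.
So S→Café2 carries 35 trays.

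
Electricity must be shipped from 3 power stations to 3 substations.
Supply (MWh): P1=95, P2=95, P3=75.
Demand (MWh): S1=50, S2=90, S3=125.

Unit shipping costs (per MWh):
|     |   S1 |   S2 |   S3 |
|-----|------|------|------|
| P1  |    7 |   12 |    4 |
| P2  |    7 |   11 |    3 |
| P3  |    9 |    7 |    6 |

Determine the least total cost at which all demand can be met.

1460

A cheapest plan:
  P1–S1: 50 MWh
  P1–S2: 15 MWh
  P1–S3: 30 MWh
  P2–S3: 95 MWh
  P3–S2: 75 MWh
Total cost = 1460.
(Supply check: P1 ships 95; P2 ships 95; P3 ships 75.)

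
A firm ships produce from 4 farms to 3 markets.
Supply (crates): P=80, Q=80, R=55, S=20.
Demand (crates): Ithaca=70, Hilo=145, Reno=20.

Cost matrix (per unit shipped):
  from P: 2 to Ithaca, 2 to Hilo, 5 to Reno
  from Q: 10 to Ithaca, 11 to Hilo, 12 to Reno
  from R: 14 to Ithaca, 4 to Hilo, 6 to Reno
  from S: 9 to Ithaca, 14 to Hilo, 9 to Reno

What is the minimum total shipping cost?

1370

One minimum-cost allocation:
  P to Hilo: 80 crates
  Q to Ithaca: 70 crates
  Q to Hilo: 10 crates
  R to Hilo: 55 crates
  S to Reno: 20 crates
Total cost = 1370.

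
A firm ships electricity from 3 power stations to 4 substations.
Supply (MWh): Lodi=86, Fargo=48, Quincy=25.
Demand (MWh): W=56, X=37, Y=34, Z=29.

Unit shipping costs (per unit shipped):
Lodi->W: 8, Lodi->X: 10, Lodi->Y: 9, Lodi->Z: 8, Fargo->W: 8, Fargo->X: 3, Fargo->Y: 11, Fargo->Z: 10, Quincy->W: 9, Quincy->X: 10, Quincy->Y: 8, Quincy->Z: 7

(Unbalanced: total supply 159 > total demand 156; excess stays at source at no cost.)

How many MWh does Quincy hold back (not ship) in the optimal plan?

Minimum-cost shipments:
  Lodi->W: 45 × 8 = 360
  Lodi->Y: 34 × 9 = 306
  Lodi->Z: 4 × 8 = 32
  Fargo->W: 11 × 8 = 88
  Fargo->X: 37 × 3 = 111
  Quincy->Z: 25 × 7 = 175
Total cost = 1072.
Quincy ships 25 of its 25, leaving 0.

0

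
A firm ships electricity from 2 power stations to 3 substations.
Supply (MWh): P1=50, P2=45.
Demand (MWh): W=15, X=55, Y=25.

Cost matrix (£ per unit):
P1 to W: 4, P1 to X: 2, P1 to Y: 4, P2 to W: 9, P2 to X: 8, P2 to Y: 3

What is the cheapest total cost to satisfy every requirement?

Optimal allocation:
  P1–X: 50 MWh
  P2–W: 15 MWh
  P2–X: 5 MWh
  P2–Y: 25 MWh
Total cost = £350.

350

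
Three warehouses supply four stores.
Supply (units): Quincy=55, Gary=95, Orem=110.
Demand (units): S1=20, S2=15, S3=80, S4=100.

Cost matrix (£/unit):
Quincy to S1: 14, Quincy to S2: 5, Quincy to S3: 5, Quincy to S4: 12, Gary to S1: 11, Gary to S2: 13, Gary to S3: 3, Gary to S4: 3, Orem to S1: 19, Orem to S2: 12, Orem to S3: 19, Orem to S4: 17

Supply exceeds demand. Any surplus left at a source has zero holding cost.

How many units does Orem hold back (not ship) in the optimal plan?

45

Minimum-cost shipments:
  Quincy→S3: 55 × £5 = £275
  Gary→S3: 25 × £3 = £75
  Gary→S4: 70 × £3 = £210
  Orem→S1: 20 × £19 = £380
  Orem→S2: 15 × £12 = £180
  Orem→S4: 30 × £17 = £510
Total cost = £1630.
Orem ships 65 of its 110, leaving 45.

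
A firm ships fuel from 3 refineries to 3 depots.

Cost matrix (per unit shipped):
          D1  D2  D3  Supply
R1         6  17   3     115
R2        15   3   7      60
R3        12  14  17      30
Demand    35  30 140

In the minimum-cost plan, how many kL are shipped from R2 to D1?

0

Optimal shipments:
  R1 to D1: 5 kL
  R1 to D3: 110 kL
  R2 to D2: 30 kL
  R2 to D3: 30 kL
  R3 to D1: 30 kL
Total cost = 1020.
The route R2→D1 is not used.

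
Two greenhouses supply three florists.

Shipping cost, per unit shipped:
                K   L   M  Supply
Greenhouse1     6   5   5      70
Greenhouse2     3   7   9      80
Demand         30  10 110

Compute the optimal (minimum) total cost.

A cheapest plan:
  Greenhouse1->M: 70 × 5 = 350
  Greenhouse2->K: 30 × 3 = 90
  Greenhouse2->L: 10 × 7 = 70
  Greenhouse2->M: 40 × 9 = 360
Total = 350 + 90 + 70 + 360 = 870.
(Supply check: Greenhouse1 ships 70; Greenhouse2 ships 80.)

870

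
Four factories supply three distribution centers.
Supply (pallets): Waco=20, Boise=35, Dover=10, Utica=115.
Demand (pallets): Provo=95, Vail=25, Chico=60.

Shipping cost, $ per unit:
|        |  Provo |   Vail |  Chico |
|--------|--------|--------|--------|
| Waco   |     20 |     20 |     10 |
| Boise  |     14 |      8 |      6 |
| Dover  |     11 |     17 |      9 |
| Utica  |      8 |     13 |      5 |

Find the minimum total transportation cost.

One minimum-cost allocation:
  Waco→Chico: 20 × $10 = $200
  Boise→Vail: 25 × $8 = $200
  Boise→Chico: 10 × $6 = $60
  Dover→Provo: 10 × $11 = $110
  Utica→Provo: 85 × $8 = $680
  Utica→Chico: 30 × $5 = $150
Total = 200 + 200 + 60 + 110 + 680 + 150 = $1400.

1400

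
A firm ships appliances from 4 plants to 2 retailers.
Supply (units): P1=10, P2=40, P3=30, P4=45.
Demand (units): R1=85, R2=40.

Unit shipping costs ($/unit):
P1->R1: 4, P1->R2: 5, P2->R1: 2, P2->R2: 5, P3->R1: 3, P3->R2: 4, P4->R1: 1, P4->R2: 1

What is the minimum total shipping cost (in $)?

An optimal shipping plan:
  P1 to R1: 10 units
  P2 to R1: 40 units
  P3 to R1: 30 units
  P4 to R1: 5 units
  P4 to R2: 40 units
Total cost = $255.

255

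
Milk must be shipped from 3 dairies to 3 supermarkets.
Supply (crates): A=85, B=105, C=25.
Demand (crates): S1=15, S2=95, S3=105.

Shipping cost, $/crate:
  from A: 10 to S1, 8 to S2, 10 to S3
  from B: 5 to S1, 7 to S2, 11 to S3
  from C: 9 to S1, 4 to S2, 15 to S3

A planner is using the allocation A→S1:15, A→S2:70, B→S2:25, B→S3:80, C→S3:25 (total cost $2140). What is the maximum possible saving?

Current plan cost = 15·10 + 70·8 + 25·7 + 80·11 + 25·15 = $2140.
Optimal plan:
  A–S3: 85 crates
  B–S1: 15 crates
  B–S2: 70 crates
  B–S3: 20 crates
  C–S2: 25 crates
Optimal cost = $1735.
Saving = 2140 − 1735 = $405.

405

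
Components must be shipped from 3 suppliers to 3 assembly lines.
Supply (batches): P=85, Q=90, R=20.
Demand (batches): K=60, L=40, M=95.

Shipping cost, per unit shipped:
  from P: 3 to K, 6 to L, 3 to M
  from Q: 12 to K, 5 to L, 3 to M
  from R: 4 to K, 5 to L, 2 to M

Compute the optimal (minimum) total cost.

Optimal allocation:
  P–K: 60 × 3 = 180
  P–M: 25 × 3 = 75
  Q–L: 40 × 5 = 200
  Q–M: 50 × 3 = 150
  R–M: 20 × 2 = 40
Total = 180 + 75 + 200 + 150 + 40 = 645.
(Supply check: P ships 85; Q ships 90; R ships 20.)

645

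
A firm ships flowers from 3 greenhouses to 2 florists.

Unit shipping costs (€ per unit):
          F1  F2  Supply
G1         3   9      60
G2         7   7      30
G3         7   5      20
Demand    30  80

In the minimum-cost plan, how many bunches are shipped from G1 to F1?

30

Solving gives:
  G1–F1: 30 × €3 = €90
  G1–F2: 30 × €9 = €270
  G2–F2: 30 × €7 = €210
  G3–F2: 20 × €5 = €100
Total cost = €670.
So G1→F1 carries 30 bunches.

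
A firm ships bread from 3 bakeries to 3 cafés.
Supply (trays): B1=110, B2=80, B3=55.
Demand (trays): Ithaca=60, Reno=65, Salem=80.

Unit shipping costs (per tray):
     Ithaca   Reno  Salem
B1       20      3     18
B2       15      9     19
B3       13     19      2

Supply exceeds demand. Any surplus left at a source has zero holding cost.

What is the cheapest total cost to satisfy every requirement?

An optimal shipping plan:
  B1–Reno: 65 trays
  B1–Salem: 25 trays
  B2–Ithaca: 60 trays
  B3–Salem: 55 trays
Total cost = 1655.

1655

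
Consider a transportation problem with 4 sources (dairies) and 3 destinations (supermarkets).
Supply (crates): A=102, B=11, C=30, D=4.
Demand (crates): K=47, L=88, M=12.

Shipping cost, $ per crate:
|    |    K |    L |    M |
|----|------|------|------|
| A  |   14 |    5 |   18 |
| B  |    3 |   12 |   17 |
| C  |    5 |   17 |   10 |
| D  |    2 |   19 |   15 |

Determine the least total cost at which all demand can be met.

Optimal allocation:
  A to K: 2 × $14 = $28
  A to L: 88 × $5 = $440
  A to M: 12 × $18 = $216
  B to K: 11 × $3 = $33
  C to K: 30 × $5 = $150
  D to K: 4 × $2 = $8
Total = 28 + 440 + 216 + 33 + 150 + 8 = $875.

875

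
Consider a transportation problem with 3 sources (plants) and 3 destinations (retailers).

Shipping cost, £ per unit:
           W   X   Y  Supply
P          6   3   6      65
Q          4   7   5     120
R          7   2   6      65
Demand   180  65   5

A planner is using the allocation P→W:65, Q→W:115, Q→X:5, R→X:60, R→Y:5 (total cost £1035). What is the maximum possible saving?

35

Current plan cost = 65·6 + 115·4 + 5·7 + 60·2 + 5·6 = £1035.
Optimal plan:
  P to W: 60 units
  P to Y: 5 units
  Q to W: 120 units
  R to X: 65 units
Optimal cost = £1000.
Saving = 1035 − 1000 = £35.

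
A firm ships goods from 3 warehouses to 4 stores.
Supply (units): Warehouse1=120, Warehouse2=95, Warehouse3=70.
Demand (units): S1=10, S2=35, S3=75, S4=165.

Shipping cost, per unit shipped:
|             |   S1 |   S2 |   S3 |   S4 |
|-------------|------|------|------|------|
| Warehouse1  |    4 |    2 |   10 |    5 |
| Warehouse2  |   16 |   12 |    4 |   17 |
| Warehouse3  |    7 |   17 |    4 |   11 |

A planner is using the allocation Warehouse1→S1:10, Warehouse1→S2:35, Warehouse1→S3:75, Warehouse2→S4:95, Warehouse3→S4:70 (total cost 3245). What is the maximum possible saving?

Current plan cost = 10·4 + 35·2 + 75·10 + 95·17 + 70·11 = 3245.
Optimal plan:
  Warehouse1–S2: 15 × 2 = 30
  Warehouse1–S4: 105 × 5 = 525
  Warehouse2–S2: 20 × 12 = 240
  Warehouse2–S3: 75 × 4 = 300
  Warehouse3–S1: 10 × 7 = 70
  Warehouse3–S4: 60 × 11 = 660
Optimal cost = 1825.
Saving = 3245 − 1825 = 1420.

1420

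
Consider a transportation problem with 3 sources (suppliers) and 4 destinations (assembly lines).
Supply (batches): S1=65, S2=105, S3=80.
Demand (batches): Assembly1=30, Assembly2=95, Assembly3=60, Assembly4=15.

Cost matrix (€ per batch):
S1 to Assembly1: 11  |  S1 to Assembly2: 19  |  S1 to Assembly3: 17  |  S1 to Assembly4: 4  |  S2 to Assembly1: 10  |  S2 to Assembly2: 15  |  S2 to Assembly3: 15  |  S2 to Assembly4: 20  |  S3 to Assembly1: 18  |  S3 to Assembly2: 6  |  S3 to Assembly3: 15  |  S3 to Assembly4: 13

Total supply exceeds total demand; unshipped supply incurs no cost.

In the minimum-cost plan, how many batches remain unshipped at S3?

0

An optimal plan:
  S1→Assembly4: 15 × €4 = €60
  S2→Assembly1: 30 × €10 = €300
  S2→Assembly2: 15 × €15 = €225
  S2→Assembly3: 60 × €15 = €900
  S3→Assembly2: 80 × €6 = €480
Total cost = €1965.
S3 ships 80 of its 80, leaving 0.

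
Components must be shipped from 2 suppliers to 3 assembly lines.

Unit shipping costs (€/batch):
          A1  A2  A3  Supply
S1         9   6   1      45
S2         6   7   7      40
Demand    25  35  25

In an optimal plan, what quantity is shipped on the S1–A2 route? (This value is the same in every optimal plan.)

Solving gives:
  S1→A2: 20 × €6 = €120
  S1→A3: 25 × €1 = €25
  S2→A1: 25 × €6 = €150
  S2→A2: 15 × €7 = €105
Total cost = €400.
So S1→A2 carries 20 batches.

20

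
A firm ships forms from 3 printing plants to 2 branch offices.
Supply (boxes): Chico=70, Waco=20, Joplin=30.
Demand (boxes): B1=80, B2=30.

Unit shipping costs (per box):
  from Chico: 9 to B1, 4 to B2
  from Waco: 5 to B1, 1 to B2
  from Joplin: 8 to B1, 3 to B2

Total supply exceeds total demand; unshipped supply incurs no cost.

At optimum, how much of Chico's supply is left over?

10

Minimum-cost shipments:
  Chico→B1: 30 boxes
  Chico→B2: 30 boxes
  Waco→B1: 20 boxes
  Joplin→B1: 30 boxes
Total cost = 730.
Chico ships 60 of its 70, leaving 10.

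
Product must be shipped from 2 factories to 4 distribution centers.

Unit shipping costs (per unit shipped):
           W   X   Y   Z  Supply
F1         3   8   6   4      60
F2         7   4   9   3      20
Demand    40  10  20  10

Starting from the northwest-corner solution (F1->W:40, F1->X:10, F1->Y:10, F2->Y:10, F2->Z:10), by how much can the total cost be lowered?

70

Current plan cost = 40·3 + 10·8 + 10·6 + 10·9 + 10·3 = 380.
Optimal plan:
  F1 to W: 40 × 3 = 120
  F1 to Y: 20 × 6 = 120
  F2 to X: 10 × 4 = 40
  F2 to Z: 10 × 3 = 30
Optimal cost = 310.
Saving = 380 − 310 = 70.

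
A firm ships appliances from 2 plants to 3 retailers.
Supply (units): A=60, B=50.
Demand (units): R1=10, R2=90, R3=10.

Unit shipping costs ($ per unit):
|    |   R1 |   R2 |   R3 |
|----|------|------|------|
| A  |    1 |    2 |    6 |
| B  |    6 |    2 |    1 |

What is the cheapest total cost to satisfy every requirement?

A cheapest plan:
  A->R1: 10 units
  A->R2: 50 units
  B->R2: 40 units
  B->R3: 10 units
Total cost = $200.

200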